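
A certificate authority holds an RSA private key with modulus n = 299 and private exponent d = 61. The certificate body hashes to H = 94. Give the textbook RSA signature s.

H^2 ≡ 94^2 = 8836 ≡ 165
H^4 ≡ 165^2 = 27225 ≡ 16
H^8 ≡ 16^2 = 256
H^16 ≡ 256^2 = 65536 ≡ 55
H^32 ≡ 55^2 = 3025 ≡ 35
61 = 32 + 16 + 8 + 4 + 1, so H^61 ≡ 35·55·256·16·94 ≡ 133 (mod 299)

133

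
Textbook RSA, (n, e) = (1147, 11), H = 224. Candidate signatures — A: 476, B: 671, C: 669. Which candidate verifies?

Candidate A: Squares mod 1147: 476^1≡476, 476^2≡617, 476^4≡1032, 476^8≡608; 11 = 8 + 2 + 1, so 476^11 ≡ 608·617·476 ≡ 923 (mod 1147)
Candidate B: Squares mod 1147: 671^1≡671, 671^2≡617, 671^4≡1032, 671^8≡608; 11 = 8 + 2 + 1, so 671^11 ≡ 608·617·671 ≡ 224 (mod 1147)
  → matches H = 224
Candidate C: Squares mod 1147: 669^1≡669, 669^2≡231, 669^4≡599, 669^8≡937; 11 = 8 + 2 + 1, so 669^11 ≡ 937·231·669 ≡ 28 (mod 1147)

B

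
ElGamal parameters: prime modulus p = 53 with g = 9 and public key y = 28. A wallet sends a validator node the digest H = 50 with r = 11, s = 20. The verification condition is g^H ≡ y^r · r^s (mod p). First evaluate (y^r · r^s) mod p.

36

28^2 = 784 ≡ 42
28^4 ≡ 42^2 = 1764 ≡ 15
28^8 ≡ 15^2 = 225 ≡ 13
11 = 8 + 2 + 1, so 28^11 ≡ 13·42·28 ≡ 24 (mod 53)
11^2 = 121 ≡ 15
11^4 ≡ 15^2 = 225 ≡ 13
11^8 ≡ 13^2 = 169 ≡ 10
11^16 ≡ 10^2 = 100 ≡ 47
20 = 16 + 4, so 11^20 ≡ 47·13 ≡ 28 (mod 53)
y^r · r^s ≡ 24·28 = 672 ≡ 36 (mod 53)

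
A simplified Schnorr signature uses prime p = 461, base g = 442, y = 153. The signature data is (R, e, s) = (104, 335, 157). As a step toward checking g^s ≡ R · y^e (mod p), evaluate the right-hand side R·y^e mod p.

Squares mod 461: 153^1≡153, 153^2≡359, 153^4≡262, 153^8≡416, 153^16≡181, 153^32≡30, 153^64≡439, 153^128≡23, 153^256≡68
335 = 256 + 64 + 8 + 4 + 2 + 1, so 153^335 ≡ 68·439·416·262·359·153 ≡ 23 (mod 461)
R · y^e ≡ 104·23 = 2392 ≡ 87 (mod 461)

87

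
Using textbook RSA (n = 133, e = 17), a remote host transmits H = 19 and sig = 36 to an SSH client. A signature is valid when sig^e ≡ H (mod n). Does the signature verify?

sig^2 ≡ 36^2 = 1296 ≡ 99
sig^4 ≡ 99^2 = 9801 ≡ 92
sig^8 ≡ 92^2 = 8464 ≡ 85
sig^16 ≡ 85^2 = 7225 ≡ 43
17 = 16 + 1, so sig^17 ≡ 43·36 ≡ 85 (mod 133)
85 ≠ 19, so verification fails.

does not verify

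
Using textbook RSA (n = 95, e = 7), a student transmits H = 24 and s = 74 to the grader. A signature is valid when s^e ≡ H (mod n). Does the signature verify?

verifies

Squares mod 95: s^1≡74, s^2≡61, s^4≡16
7 = 4 + 2 + 1, so s^7 ≡ 16·61·74 ≡ 24 (mod 95)
24 = H, so the signature checks out.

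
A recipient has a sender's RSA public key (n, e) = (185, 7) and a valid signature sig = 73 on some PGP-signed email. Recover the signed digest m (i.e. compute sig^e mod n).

147

sig^2 ≡ 73^2 = 5329 ≡ 149
sig^4 ≡ 149^2 = 22201 ≡ 1
7 = 4 + 2 + 1, so sig^7 ≡ 1·149·73 ≡ 147 (mod 185)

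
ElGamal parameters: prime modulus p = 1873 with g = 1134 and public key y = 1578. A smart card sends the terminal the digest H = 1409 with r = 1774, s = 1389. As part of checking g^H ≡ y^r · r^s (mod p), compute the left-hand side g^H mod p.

211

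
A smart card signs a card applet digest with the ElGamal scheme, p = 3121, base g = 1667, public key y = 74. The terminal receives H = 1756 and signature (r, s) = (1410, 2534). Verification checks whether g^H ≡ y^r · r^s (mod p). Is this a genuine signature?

genuine

Left side g^H mod p:
Squares mod 3121: 1667^1≡1667, 1667^2≡1199, 1667^4≡1941, 1667^8≡434, 1667^16≡1096, 1667^32≡2752, 1667^64≡1958, 1667^128≡1176, 1667^256≡373, 1667^512≡1805, 1667^1024≡2822
1756 = 1024 + 512 + 128 + 64 + 16 + 8 + 4, so 1667^1756 ≡ 2822·1805·1176·1958·1096·434·1941 ≡ 381 (mod 3121)
Right side y^r · r^s mod p:
Squares mod 3121: 74^1≡74, 74^2≡2355, 74^4≡8, 74^8≡64, 74^16≡975, 74^32≡1841, 74^64≡2996, 74^128≡20, 74^256≡400, 74^512≡829, 74^1024≡621
1410 = 1024 + 256 + 128 + 2, so 74^1410 ≡ 621·400·20·2355 ≡ 357 (mod 3121)
Squares mod 3121: 1410^1≡1410, 1410^2≡23, 1410^4≡529, 1410^8≡2072, 1410^16≡1809, 1410^32≡1673, 1410^64≡2513, 1410^128≡1386, 1410^256≡1581, 1410^512≡2761, 1410^1024≡1639, 1410^2048≡2261
2534 = 2048 + 256 + 128 + 64 + 32 + 4 + 2, so 1410^2534 ≡ 2261·1581·1386·2513·1673·529·23 ≡ 1496 (mod 3121)
357·1496 = 534072 ≡ 381 (mod 3121)
381 ≡ 381 (mod 3121), so the signature is genuine.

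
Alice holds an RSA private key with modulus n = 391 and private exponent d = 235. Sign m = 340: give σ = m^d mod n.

m^235 mod 391 = 119

119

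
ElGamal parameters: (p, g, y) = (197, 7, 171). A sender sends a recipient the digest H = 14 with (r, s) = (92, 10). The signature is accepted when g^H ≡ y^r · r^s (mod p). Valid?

yes

Left side g^H mod p:
Squares mod 197: 7^1≡7, 7^2≡49, 7^4≡37, 7^8≡187
14 = 8 + 4 + 2, so 7^14 ≡ 187·37·49 ≡ 191 (mod 197)
Right side y^r · r^s mod p:
Squares mod 197: 171^1≡171, 171^2≡85, 171^4≡133, 171^8≡156, 171^16≡105, 171^32≡190, 171^64≡49
92 = 64 + 16 + 8 + 4, so 171^92 ≡ 49·105·156·133 ≡ 70 (mod 197)
Squares mod 197: 92^1≡92, 92^2≡190, 92^4≡49, 92^8≡37
10 = 8 + 2, so 92^10 ≡ 37·190 ≡ 135 (mod 197)
70·135 = 9450 ≡ 191 (mod 197)
191 ≡ 191 (mod 197), so the signature is genuine.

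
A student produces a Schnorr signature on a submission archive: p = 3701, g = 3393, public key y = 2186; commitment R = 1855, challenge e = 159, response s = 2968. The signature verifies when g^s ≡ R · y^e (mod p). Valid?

yes

g^s mod p:
3393^2 = 11512449 ≡ 2339
3393^4 ≡ 2339^2 = 5470921 ≡ 843
3393^8 ≡ 843^2 = 710649 ≡ 57
3393^16 ≡ 57^2 = 3249
3393^32 ≡ 3249^2 = 10556001 ≡ 749
3393^64 ≡ 749^2 = 561001 ≡ 2150
3393^128 ≡ 2150^2 = 4622500 ≡ 3652
3393^256 ≡ 3652^2 = 13337104 ≡ 2401
3393^512 ≡ 2401^2 = 5764801 ≡ 2344
3393^1024 ≡ 2344^2 = 5494336 ≡ 2052
3393^2048 ≡ 2052^2 = 4210704 ≡ 2667
2968 = 2048 + 512 + 256 + 128 + 16 + 8, so 3393^2968 ≡ 2667·2344·2401·3652·3249·57 ≡ 1685 (mod 3701)
R · y^e mod p:
2186^2 = 4778596 ≡ 605
2186^4 ≡ 605^2 = 366025 ≡ 3327
2186^8 ≡ 3327^2 = 11068929 ≡ 2939
2186^16 ≡ 2939^2 = 8637721 ≡ 3288
2186^32 ≡ 3288^2 = 10810944 ≡ 323
2186^64 ≡ 323^2 = 104329 ≡ 701
2186^128 ≡ 701^2 = 491401 ≡ 2869
159 = 128 + 16 + 8 + 4 + 2 + 1, so 2186^159 ≡ 2869·3288·2939·3327·605·2186 ≡ 3253 (mod 3701)
1855·3253 = 6034315 ≡ 1685 (mod 3701)
1685 ≡ 1685 (mod 3701); signature holds.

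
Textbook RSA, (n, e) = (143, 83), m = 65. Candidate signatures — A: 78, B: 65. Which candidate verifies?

B

Candidate A: Squares mod 143: 78^1≡78, 78^2≡78, 78^4≡78, 78^8≡78, 78^16≡78, 78^32≡78, 78^64≡78; 83 = 64 + 16 + 2 + 1, so 78^83 ≡ 78·78·78·78 ≡ 78 (mod 143)
Candidate B: Squares mod 143: 65^1≡65, 65^2≡78, 65^4≡78, 65^8≡78, 65^16≡78, 65^32≡78, 65^64≡78; 83 = 64 + 16 + 2 + 1, so 65^83 ≡ 78·78·78·65 ≡ 65 (mod 143)
  → matches m = 65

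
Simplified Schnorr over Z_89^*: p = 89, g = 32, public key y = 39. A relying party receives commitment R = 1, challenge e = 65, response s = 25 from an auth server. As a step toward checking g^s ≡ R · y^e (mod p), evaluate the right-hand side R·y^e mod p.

16

39^65 mod 89 = 16
R · y^e ≡ 1·16 = 16 ≡ 16 (mod 89)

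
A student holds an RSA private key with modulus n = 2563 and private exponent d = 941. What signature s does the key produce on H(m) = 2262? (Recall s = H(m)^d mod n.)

(H(m))^2 ≡ 2262^2 = 5116644 ≡ 896
(H(m))^4 ≡ 896^2 = 802816 ≡ 597
(H(m))^8 ≡ 597^2 = 356409 ≡ 152
(H(m))^16 ≡ 152^2 = 23104 ≡ 37
(H(m))^32 ≡ 37^2 = 1369
(H(m))^64 ≡ 1369^2 = 1874161 ≡ 608
(H(m))^128 ≡ 608^2 = 369664 ≡ 592
(H(m))^256 ≡ 592^2 = 350464 ≡ 1896
(H(m))^512 ≡ 1896^2 = 3594816 ≡ 1490
941 = 512 + 256 + 128 + 32 + 8 + 4 + 1, so (H(m))^941 ≡ 1490·1896·592·1369·152·597·2262 ≡ 1811 (mod 2563)

1811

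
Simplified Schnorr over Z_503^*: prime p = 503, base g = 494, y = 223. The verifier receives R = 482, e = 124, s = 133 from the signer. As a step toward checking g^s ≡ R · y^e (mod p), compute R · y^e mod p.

223^124 mod 503 = 351
R · y^e ≡ 482·351 = 169182 ≡ 174 (mod 503)

174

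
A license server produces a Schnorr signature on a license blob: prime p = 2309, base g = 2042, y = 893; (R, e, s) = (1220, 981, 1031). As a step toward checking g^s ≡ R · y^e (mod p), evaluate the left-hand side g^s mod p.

1856

2042^2 = 4169764 ≡ 2019
2042^4 ≡ 2019^2 = 4076361 ≡ 976
2042^8 ≡ 976^2 = 952576 ≡ 1268
2042^16 ≡ 1268^2 = 1607824 ≡ 760
2042^32 ≡ 760^2 = 577600 ≡ 350
2042^64 ≡ 350^2 = 122500 ≡ 123
2042^128 ≡ 123^2 = 15129 ≡ 1275
2042^256 ≡ 1275^2 = 1625625 ≡ 89
2042^512 ≡ 89^2 = 7921 ≡ 994
2042^1024 ≡ 994^2 = 988036 ≡ 2093
1031 = 1024 + 4 + 2 + 1, so 2042^1031 ≡ 2093·976·2019·2042 ≡ 1856 (mod 2309)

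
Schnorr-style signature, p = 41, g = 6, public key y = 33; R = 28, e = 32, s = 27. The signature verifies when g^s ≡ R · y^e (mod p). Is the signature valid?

g^s mod p:
6^2 = 36
6^4 ≡ 36^2 = 1296 ≡ 25
6^8 ≡ 25^2 = 625 ≡ 10
6^16 ≡ 10^2 = 100 ≡ 18
27 = 16 + 8 + 2 + 1, so 6^27 ≡ 18·10·36·6 ≡ 12 (mod 41)
R · y^e mod p:
33^2 = 1089 ≡ 23
33^4 ≡ 23^2 = 529 ≡ 37
33^8 ≡ 37^2 = 1369 ≡ 16
33^16 ≡ 16^2 = 256 ≡ 10
33^32 ≡ 10^2 = 100 ≡ 18
28·18 = 504 ≡ 12 (mod 41)
12 ≡ 12 (mod 41); signature holds.

valid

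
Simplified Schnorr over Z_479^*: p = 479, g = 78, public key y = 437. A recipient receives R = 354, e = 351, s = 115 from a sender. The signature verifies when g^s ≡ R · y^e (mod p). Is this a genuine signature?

forged

g^s mod p:
Squares mod 479: 78^1≡78, 78^2≡336, 78^4≡331, 78^8≡349, 78^16≡135, 78^32≡23, 78^64≡50
115 = 64 + 32 + 16 + 2 + 1, so 78^115 ≡ 50·23·135·336·78 ≡ 266 (mod 479)
R · y^e mod p:
Squares mod 479: 437^1≡437, 437^2≡327, 437^4≡112, 437^8≡90, 437^16≡436, 437^32≡412, 437^64≡178, 437^128≡70, 437^256≡110
351 = 256 + 64 + 16 + 8 + 4 + 2 + 1, so 437^351 ≡ 110·178·436·90·112·327·437 ≡ 191 (mod 479)
354·191 = 67614 ≡ 75 (mod 479)
266 ≠ 75; the check fails.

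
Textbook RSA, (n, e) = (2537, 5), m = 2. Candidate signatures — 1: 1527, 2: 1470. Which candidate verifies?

2

Candidate 1: 1527^2 = 2331729 ≡ 226; 1527^4 ≡ 226^2 = 51076 ≡ 336; 5 = 4 + 1, so 1527^5 ≡ 336·1527 ≡ 598 (mod 2537)
Candidate 2: 1470^2 = 2160900 ≡ 1913; 1470^4 ≡ 1913^2 = 3659569 ≡ 1215; 5 = 4 + 1, so 1470^5 ≡ 1215·1470 ≡ 2 (mod 2537)
  → matches m = 2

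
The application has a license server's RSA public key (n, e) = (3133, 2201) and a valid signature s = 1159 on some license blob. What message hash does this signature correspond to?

s^2 ≡ 1159^2 = 1343281 ≡ 2357
s^4 ≡ 2357^2 = 5555449 ≡ 640
s^8 ≡ 640^2 = 409600 ≡ 2310
s^16 ≡ 2310^2 = 5336100 ≡ 601
s^32 ≡ 601^2 = 361201 ≡ 906
s^64 ≡ 906^2 = 820836 ≡ 3123
s^128 ≡ 3123^2 = 9753129 ≡ 100
s^256 ≡ 100^2 = 10000 ≡ 601
s^512 ≡ 601^2 = 361201 ≡ 906
s^1024 ≡ 906^2 = 820836 ≡ 3123
s^2048 ≡ 3123^2 = 9753129 ≡ 100
2201 = 2048 + 128 + 16 + 8 + 1, so s^2201 ≡ 100·100·601·2310·1159 ≡ 2879 (mod 3133)

2879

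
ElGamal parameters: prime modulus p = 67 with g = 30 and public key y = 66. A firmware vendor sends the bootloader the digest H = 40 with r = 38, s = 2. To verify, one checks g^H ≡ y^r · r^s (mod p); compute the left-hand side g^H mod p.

37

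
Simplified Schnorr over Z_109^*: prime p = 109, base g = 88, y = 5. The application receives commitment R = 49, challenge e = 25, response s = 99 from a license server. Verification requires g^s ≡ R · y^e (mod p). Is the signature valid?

g^s mod p:
88^99 mod 109 = 46
R · y^e mod p:
5^25 mod 109 = 48
49·48 = 2352 ≡ 63 (mod 109)
46 ≠ 63; the check fails.

invalid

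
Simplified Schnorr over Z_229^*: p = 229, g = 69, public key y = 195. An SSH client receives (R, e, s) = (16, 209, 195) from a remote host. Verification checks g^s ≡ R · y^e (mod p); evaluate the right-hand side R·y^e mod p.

195^209 mod 229 = 107
R · y^e ≡ 16·107 = 1712 ≡ 109 (mod 229)

109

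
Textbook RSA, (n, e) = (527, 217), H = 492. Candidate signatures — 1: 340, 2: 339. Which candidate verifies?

Candidate 1: 340^217 mod 527 = 340
Candidate 2: 339^217 mod 527 = 492
  → matches H = 492

2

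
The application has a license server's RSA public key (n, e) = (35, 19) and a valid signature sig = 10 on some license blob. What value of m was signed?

sig^19 mod 35 = 10

10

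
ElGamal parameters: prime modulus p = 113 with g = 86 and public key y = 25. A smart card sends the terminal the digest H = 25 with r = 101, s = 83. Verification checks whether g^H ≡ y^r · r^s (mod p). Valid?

Left side g^H mod p:
86^2 = 7396 ≡ 51
86^4 ≡ 51^2 = 2601 ≡ 2
86^8 ≡ 2^2 = 4
86^16 ≡ 4^2 = 16
25 = 16 + 8 + 1, so 86^25 ≡ 16·4·86 ≡ 80 (mod 113)
Right side y^r · r^s mod p:
25^2 = 625 ≡ 60
25^4 ≡ 60^2 = 3600 ≡ 97
25^8 ≡ 97^2 = 9409 ≡ 30
25^16 ≡ 30^2 = 900 ≡ 109
25^32 ≡ 109^2 = 11881 ≡ 16
25^64 ≡ 16^2 = 256 ≡ 30
101 = 64 + 32 + 4 + 1, so 25^101 ≡ 30·16·97·25 ≡ 100 (mod 113)
101^2 = 10201 ≡ 31
101^4 ≡ 31^2 = 961 ≡ 57
101^8 ≡ 57^2 = 3249 ≡ 85
101^16 ≡ 85^2 = 7225 ≡ 106
101^32 ≡ 106^2 = 11236 ≡ 49
101^64 ≡ 49^2 = 2401 ≡ 28
83 = 64 + 16 + 2 + 1, so 101^83 ≡ 28·106·31·101 ≡ 27 (mod 113)
100·27 = 2700 ≡ 101 (mod 113)
80 ≠ 101, so verification fails.

no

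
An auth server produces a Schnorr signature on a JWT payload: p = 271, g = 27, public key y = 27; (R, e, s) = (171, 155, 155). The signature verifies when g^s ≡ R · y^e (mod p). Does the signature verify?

g^s mod p:
27^155 mod 271 = 270
R · y^e mod p:
27^155 mod 271 = 270
171·270 = 46170 ≡ 100 (mod 271)
270 ≠ 100; the check fails.

does not verify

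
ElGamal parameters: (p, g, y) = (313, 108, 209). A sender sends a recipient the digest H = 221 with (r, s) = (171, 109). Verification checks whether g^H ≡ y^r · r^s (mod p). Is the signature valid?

valid

Left side g^H mod p:
108^2 = 11664 ≡ 83
108^4 ≡ 83^2 = 6889 ≡ 3
108^8 ≡ 3^2 = 9
108^16 ≡ 9^2 = 81
108^32 ≡ 81^2 = 6561 ≡ 301
108^64 ≡ 301^2 = 90601 ≡ 144
108^128 ≡ 144^2 = 20736 ≡ 78
221 = 128 + 64 + 16 + 8 + 4 + 1, so 108^221 ≡ 78·144·81·9·3·108 ≡ 215 (mod 313)
Right side y^r · r^s mod p:
209^2 = 43681 ≡ 174
209^4 ≡ 174^2 = 30276 ≡ 228
209^8 ≡ 228^2 = 51984 ≡ 26
209^16 ≡ 26^2 = 676 ≡ 50
209^32 ≡ 50^2 = 2500 ≡ 309
209^64 ≡ 309^2 = 95481 ≡ 16
209^128 ≡ 16^2 = 256
171 = 128 + 32 + 8 + 2 + 1, so 209^171 ≡ 256·309·26·174·209 ≡ 150 (mod 313)
171^2 = 29241 ≡ 132
171^4 ≡ 132^2 = 17424 ≡ 209
171^8 ≡ 209^2 = 43681 ≡ 174
171^16 ≡ 174^2 = 30276 ≡ 228
171^32 ≡ 228^2 = 51984 ≡ 26
171^64 ≡ 26^2 = 676 ≡ 50
109 = 64 + 32 + 8 + 4 + 1, so 171^109 ≡ 50·26·174·209·171 ≡ 304 (mod 313)
150·304 = 45600 ≡ 215 (mod 313)
215 ≡ 215 (mod 313), so the signature is genuine.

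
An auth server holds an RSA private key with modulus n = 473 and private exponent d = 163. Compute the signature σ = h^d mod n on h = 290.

438

h^2 ≡ 290^2 = 84100 ≡ 379
h^4 ≡ 379^2 = 143641 ≡ 322
h^8 ≡ 322^2 = 103684 ≡ 97
h^16 ≡ 97^2 = 9409 ≡ 422
h^32 ≡ 422^2 = 178084 ≡ 236
h^64 ≡ 236^2 = 55696 ≡ 355
h^128 ≡ 355^2 = 126025 ≡ 207
163 = 128 + 32 + 2 + 1, so h^163 ≡ 207·236·379·290 ≡ 438 (mod 473)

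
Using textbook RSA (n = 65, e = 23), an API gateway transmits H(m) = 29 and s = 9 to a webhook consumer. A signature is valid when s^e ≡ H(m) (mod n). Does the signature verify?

s^2 ≡ 9^2 = 81 ≡ 16
s^4 ≡ 16^2 = 256 ≡ 61
s^8 ≡ 61^2 = 3721 ≡ 16
s^16 ≡ 16^2 = 256 ≡ 61
23 = 16 + 4 + 2 + 1, so s^23 ≡ 61·61·16·9 ≡ 29 (mod 65)
Since 29 equals the digest 29, verification succeeds.

verifies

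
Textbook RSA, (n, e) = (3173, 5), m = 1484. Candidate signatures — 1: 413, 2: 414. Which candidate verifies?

2

Candidate 1: 413^2 = 170569 ≡ 2400; 413^4 ≡ 2400^2 = 5760000 ≡ 1005; 5 = 4 + 1, so 413^5 ≡ 1005·413 ≡ 2575 (mod 3173)
Candidate 2: 414^2 = 171396 ≡ 54; 414^4 ≡ 54^2 = 2916; 5 = 4 + 1, so 414^5 ≡ 2916·414 ≡ 1484 (mod 3173)
  → matches m = 1484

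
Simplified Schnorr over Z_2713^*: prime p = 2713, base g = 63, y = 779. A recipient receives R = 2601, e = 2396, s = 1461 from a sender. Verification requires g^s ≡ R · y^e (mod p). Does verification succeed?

passes

g^s mod p:
63^1461 mod 2713 = 506
R · y^e mod p:
779^2396 mod 2713 = 1788
2601·1788 = 4650588 ≡ 506 (mod 2713)
506 ≡ 506 (mod 2713); signature holds.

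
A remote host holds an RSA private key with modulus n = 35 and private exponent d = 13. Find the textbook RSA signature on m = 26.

26

Squares mod 35: m^1≡26, m^2≡11, m^4≡16, m^8≡11
13 = 8 + 4 + 1, so m^13 ≡ 11·16·26 ≡ 26 (mod 35)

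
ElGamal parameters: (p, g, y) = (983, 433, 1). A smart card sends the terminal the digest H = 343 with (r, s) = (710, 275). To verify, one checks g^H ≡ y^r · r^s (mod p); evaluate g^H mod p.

2

433^2 = 187489 ≡ 719
433^4 ≡ 719^2 = 516961 ≡ 886
433^8 ≡ 886^2 = 784996 ≡ 562
433^16 ≡ 562^2 = 315844 ≡ 301
433^32 ≡ 301^2 = 90601 ≡ 165
433^64 ≡ 165^2 = 27225 ≡ 684
433^128 ≡ 684^2 = 467856 ≡ 931
433^256 ≡ 931^2 = 866761 ≡ 738
343 = 256 + 64 + 16 + 4 + 2 + 1, so 433^343 ≡ 738·684·301·886·719·433 ≡ 2 (mod 983)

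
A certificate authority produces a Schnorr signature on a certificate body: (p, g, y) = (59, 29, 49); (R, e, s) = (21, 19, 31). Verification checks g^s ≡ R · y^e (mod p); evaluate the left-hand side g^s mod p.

Squares mod 59: 29^1≡29, 29^2≡15, 29^4≡48, 29^8≡3, 29^16≡9
31 = 16 + 8 + 4 + 2 + 1, so 29^31 ≡ 9·3·48·15·29 ≡ 15 (mod 59)

15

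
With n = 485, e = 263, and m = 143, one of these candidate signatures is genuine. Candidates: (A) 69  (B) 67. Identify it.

Candidate A: Squares mod 485: 69^1≡69, 69^2≡396, 69^4≡161, 69^8≡216, 69^16≡96, 69^32≡1, 69^64≡1, 69^128≡1, 69^256≡1; 263 = 256 + 4 + 2 + 1, so 69^263 ≡ 1·161·396·69 ≡ 214 (mod 485)
Candidate B: Squares mod 485: 67^1≡67, 67^2≡124, 67^4≡341, 67^8≡366, 67^16≡96, 67^32≡1, 67^64≡1, 67^128≡1, 67^256≡1; 263 = 256 + 4 + 2 + 1, so 67^263 ≡ 1·341·124·67 ≡ 143 (mod 485)
  → matches m = 143

B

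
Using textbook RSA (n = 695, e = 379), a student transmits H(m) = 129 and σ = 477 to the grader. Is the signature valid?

invalid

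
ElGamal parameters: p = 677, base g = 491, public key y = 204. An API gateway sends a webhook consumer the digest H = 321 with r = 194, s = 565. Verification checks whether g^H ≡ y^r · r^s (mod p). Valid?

Left side g^H mod p:
491^321 mod 677 = 345
Right side y^r · r^s mod p:
204^194 mod 677 = 517
194^565 mod 677 = 19
517·19 = 9823 ≡ 345 (mod 677)
345 ≡ 345 (mod 677), so the signature is genuine.

yes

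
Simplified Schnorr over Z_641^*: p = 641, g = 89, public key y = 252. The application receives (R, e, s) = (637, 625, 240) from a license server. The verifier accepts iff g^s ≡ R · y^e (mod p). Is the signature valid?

g^s mod p:
89^240 mod 641 = 154
R · y^e mod p:
252^625 mod 641 = 282
637·282 = 179634 ≡ 154 (mod 641)
154 ≡ 154 (mod 641); signature holds.

valid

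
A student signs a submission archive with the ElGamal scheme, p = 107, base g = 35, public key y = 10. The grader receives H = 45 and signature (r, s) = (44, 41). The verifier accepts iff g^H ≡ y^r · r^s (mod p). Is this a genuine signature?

Left side g^H mod p:
Squares mod 107: 35^1≡35, 35^2≡48, 35^4≡57, 35^8≡39, 35^16≡23, 35^32≡101
45 = 32 + 8 + 4 + 1, so 35^45 ≡ 101·39·57·35 ≡ 11 (mod 107)
Right side y^r · r^s mod p:
Squares mod 107: 10^1≡10, 10^2≡100, 10^4≡49, 10^8≡47, 10^16≡69, 10^32≡53
44 = 32 + 8 + 4, so 10^44 ≡ 53·47·49 ≡ 79 (mod 107)
Squares mod 107: 44^1≡44, 44^2≡10, 44^4≡100, 44^8≡49, 44^16≡47, 44^32≡69
41 = 32 + 8 + 1, so 44^41 ≡ 69·49·44 ≡ 34 (mod 107)
79·34 = 2686 ≡ 11 (mod 107)
11 ≡ 11 (mod 107), so the signature is genuine.

genuine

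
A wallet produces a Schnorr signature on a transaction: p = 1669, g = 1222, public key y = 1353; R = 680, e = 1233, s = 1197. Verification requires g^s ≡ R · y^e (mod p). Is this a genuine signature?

genuine

g^s mod p:
1222^2 = 1493284 ≡ 1198
1222^4 ≡ 1198^2 = 1435204 ≡ 1533
1222^8 ≡ 1533^2 = 2350089 ≡ 137
1222^16 ≡ 137^2 = 18769 ≡ 410
1222^32 ≡ 410^2 = 168100 ≡ 1200
1222^64 ≡ 1200^2 = 1440000 ≡ 1322
1222^128 ≡ 1322^2 = 1747684 ≡ 241
1222^256 ≡ 241^2 = 58081 ≡ 1335
1222^512 ≡ 1335^2 = 1782225 ≡ 1402
1222^1024 ≡ 1402^2 = 1965604 ≡ 1191
1197 = 1024 + 128 + 32 + 8 + 4 + 1, so 1222^1197 ≡ 1191·241·1200·137·1533·1222 ≡ 109 (mod 1669)
R · y^e mod p:
1353^2 = 1830609 ≡ 1385
1353^4 ≡ 1385^2 = 1918225 ≡ 544
1353^8 ≡ 544^2 = 295936 ≡ 523
1353^16 ≡ 523^2 = 273529 ≡ 1482
1353^32 ≡ 1482^2 = 2196324 ≡ 1589
1353^64 ≡ 1589^2 = 2524921 ≡ 1393
1353^128 ≡ 1393^2 = 1940449 ≡ 1071
1353^256 ≡ 1071^2 = 1147041 ≡ 438
1353^512 ≡ 438^2 = 191844 ≡ 1578
1353^1024 ≡ 1578^2 = 2490084 ≡ 1605
1233 = 1024 + 128 + 64 + 16 + 1, so 1353^1233 ≡ 1605·1071·1393·1482·1353 ≡ 1274 (mod 1669)
680·1274 = 866320 ≡ 109 (mod 1669)
109 ≡ 109 (mod 1669); signature holds.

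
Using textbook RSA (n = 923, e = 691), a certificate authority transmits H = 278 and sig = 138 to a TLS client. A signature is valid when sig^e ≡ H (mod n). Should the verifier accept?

Squares mod 923: sig^1≡138, sig^2≡584, sig^4≡469, sig^8≡287, sig^16≡222, sig^32≡365, sig^64≡313, sig^128≡131, sig^256≡547, sig^512≡157
691 = 512 + 128 + 32 + 16 + 2 + 1, so sig^691 ≡ 157·131·365·222·584·138 ≡ 278 (mod 923)
278 = H, so the signature checks out.

accept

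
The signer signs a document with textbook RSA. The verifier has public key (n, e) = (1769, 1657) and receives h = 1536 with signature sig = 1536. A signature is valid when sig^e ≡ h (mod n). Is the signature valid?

valid

sig^2 ≡ 1536^2 = 2359296 ≡ 1219
sig^4 ≡ 1219^2 = 1485961 ≡ 1
sig^8 ≡ 1^2 = 1
sig^16 ≡ 1^2 = 1
sig^32 ≡ 1^2 = 1
sig^64 ≡ 1^2 = 1
sig^128 ≡ 1^2 = 1
sig^256 ≡ 1^2 = 1
sig^512 ≡ 1^2 = 1
sig^1024 ≡ 1^2 = 1
1657 = 1024 + 512 + 64 + 32 + 16 + 8 + 1, so sig^1657 ≡ 1·1·1·1·1·1·1536 ≡ 1536 (mod 1769)
1536 = h, so the signature checks out.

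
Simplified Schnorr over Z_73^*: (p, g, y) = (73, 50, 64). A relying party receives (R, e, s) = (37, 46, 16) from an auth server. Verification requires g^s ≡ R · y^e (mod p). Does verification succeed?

g^s mod p:
Squares mod 73: 50^1≡50, 50^2≡18, 50^4≡32, 50^8≡2, 50^16≡4
50^16 ≡ 4 (mod 73)
R · y^e mod p:
Squares mod 73: 64^1≡64, 64^2≡8, 64^4≡64, 64^8≡8, 64^16≡64, 64^32≡8
46 = 32 + 8 + 4 + 2, so 64^46 ≡ 8·8·64·8 ≡ 64 (mod 73)
37·64 = 2368 ≡ 32 (mod 73)
4 ≠ 32; the check fails.

fails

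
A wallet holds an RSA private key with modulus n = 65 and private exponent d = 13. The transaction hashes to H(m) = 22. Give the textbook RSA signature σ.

22

(H(m))^2 ≡ 22^2 = 484 ≡ 29
(H(m))^4 ≡ 29^2 = 841 ≡ 61
(H(m))^8 ≡ 61^2 = 3721 ≡ 16
13 = 8 + 4 + 1, so (H(m))^13 ≡ 16·61·22 ≡ 22 (mod 65)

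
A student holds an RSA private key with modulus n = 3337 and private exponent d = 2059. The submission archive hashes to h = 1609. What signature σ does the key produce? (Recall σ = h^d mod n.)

1827

h^2 ≡ 1609^2 = 2588881 ≡ 2706
h^4 ≡ 2706^2 = 7322436 ≡ 1058
h^8 ≡ 1058^2 = 1119364 ≡ 1469
h^16 ≡ 1469^2 = 2157961 ≡ 2259
h^32 ≡ 2259^2 = 5103081 ≡ 808
h^64 ≡ 808^2 = 652864 ≡ 2149
h^128 ≡ 2149^2 = 4618201 ≡ 3130
h^256 ≡ 3130^2 = 9796900 ≡ 2805
h^512 ≡ 2805^2 = 7868025 ≡ 2716
h^1024 ≡ 2716^2 = 7376656 ≡ 1886
h^2048 ≡ 1886^2 = 3556996 ≡ 3091
2059 = 2048 + 8 + 2 + 1, so h^2059 ≡ 3091·1469·2706·1609 ≡ 1827 (mod 3337)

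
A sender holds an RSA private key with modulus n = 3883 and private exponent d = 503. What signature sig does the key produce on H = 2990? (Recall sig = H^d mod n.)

H^2 ≡ 2990^2 = 8940100 ≡ 1434
H^4 ≡ 1434^2 = 2056356 ≡ 2249
H^8 ≡ 2249^2 = 5058001 ≡ 2335
H^16 ≡ 2335^2 = 5452225 ≡ 493
H^32 ≡ 493^2 = 243049 ≡ 2303
H^64 ≡ 2303^2 = 5303809 ≡ 3514
H^128 ≡ 3514^2 = 12348196 ≡ 256
H^256 ≡ 256^2 = 65536 ≡ 3408
503 = 256 + 128 + 64 + 32 + 16 + 4 + 2 + 1, so H^503 ≡ 3408·256·3514·2303·493·2249·1434·2990 ≡ 3666 (mod 3883)

3666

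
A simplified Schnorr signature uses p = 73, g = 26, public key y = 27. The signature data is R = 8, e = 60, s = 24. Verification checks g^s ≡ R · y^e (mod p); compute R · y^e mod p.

27^60 mod 73 = 1
R · y^e ≡ 8·1 = 8 ≡ 8 (mod 73)

8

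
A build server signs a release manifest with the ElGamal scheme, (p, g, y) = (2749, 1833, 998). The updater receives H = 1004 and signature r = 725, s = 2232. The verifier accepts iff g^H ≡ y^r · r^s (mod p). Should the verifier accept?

accept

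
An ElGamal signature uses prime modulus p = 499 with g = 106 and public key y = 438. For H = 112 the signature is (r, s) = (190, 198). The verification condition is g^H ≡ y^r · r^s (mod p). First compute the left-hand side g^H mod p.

Squares mod 499: 106^1≡106, 106^2≡258, 106^4≡197, 106^8≡386, 106^16≡294, 106^32≡109, 106^64≡404
112 = 64 + 32 + 16, so 106^112 ≡ 404·109·294 ≡ 29 (mod 499)

29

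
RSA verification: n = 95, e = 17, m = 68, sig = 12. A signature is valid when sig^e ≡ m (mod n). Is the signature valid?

invalid

Squares mod 95: sig^1≡12, sig^2≡49, sig^4≡26, sig^8≡11, sig^16≡26
17 = 16 + 1, so sig^17 ≡ 26·12 ≡ 27 (mod 95)
27 ≠ 68, so verification fails.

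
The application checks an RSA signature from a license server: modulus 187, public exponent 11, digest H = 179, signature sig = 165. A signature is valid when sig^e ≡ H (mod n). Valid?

no

sig^2 ≡ 165^2 = 27225 ≡ 110
sig^4 ≡ 110^2 = 12100 ≡ 132
sig^8 ≡ 132^2 = 17424 ≡ 33
11 = 8 + 2 + 1, so sig^11 ≡ 33·110·165 ≡ 176 (mod 187)
176 ≠ 179, so verification fails.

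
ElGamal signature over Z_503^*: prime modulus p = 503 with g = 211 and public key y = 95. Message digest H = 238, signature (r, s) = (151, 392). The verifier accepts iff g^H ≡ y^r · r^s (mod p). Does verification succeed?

passes

Left side g^H mod p:
Squares mod 503: 211^1≡211, 211^2≡257, 211^4≡156, 211^8≡192, 211^16≡145, 211^32≡402, 211^64≡141, 211^128≡264
238 = 128 + 64 + 32 + 8 + 4 + 2, so 211^238 ≡ 264·141·402·192·156·257 ≡ 299 (mod 503)
Right side y^r · r^s mod p:
Squares mod 503: 95^1≡95, 95^2≡474, 95^4≡338, 95^8≡63, 95^16≡448, 95^32≡7, 95^64≡49, 95^128≡389
151 = 128 + 16 + 4 + 2 + 1, so 95^151 ≡ 389·448·338·474·95 ≡ 134 (mod 503)
Squares mod 503: 151^1≡151, 151^2≡166, 151^4≡394, 151^8≡312, 151^16≡265, 151^32≡308, 151^64≡300, 151^128≡466, 151^256≡363
392 = 256 + 128 + 8, so 151^392 ≡ 363·466·312 ≡ 21 (mod 503)
134·21 = 2814 ≡ 299 (mod 503)
299 ≡ 299 (mod 503), so the signature is genuine.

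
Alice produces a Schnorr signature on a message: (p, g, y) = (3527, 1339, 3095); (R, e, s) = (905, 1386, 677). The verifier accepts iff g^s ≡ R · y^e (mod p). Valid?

no

g^s mod p:
1339^677 mod 3527 = 2933
R · y^e mod p:
3095^1386 mod 3527 = 733
905·733 = 663365 ≡ 289 (mod 3527)
2933 ≠ 289; the check fails.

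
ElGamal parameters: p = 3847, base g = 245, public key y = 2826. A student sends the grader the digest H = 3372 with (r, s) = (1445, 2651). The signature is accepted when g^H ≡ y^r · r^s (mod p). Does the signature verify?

verifies

Left side g^H mod p:
245^2 = 60025 ≡ 2320
245^4 ≡ 2320^2 = 5382400 ≡ 447
245^8 ≡ 447^2 = 199809 ≡ 3612
245^16 ≡ 3612^2 = 13046544 ≡ 1367
245^32 ≡ 1367^2 = 1868689 ≡ 2894
245^64 ≡ 2894^2 = 8375236 ≡ 317
245^128 ≡ 317^2 = 100489 ≡ 467
245^256 ≡ 467^2 = 218089 ≡ 2657
245^512 ≡ 2657^2 = 7059649 ≡ 404
245^1024 ≡ 404^2 = 163216 ≡ 1642
245^2048 ≡ 1642^2 = 2696164 ≡ 3264
3372 = 2048 + 1024 + 256 + 32 + 8 + 4, so 245^3372 ≡ 3264·1642·2657·2894·3612·447 ≡ 3378 (mod 3847)
Right side y^r · r^s mod p:
2826^2 = 7986276 ≡ 3751
2826^4 ≡ 3751^2 = 14070001 ≡ 1522
2826^8 ≡ 1522^2 = 2316484 ≡ 590
2826^16 ≡ 590^2 = 348100 ≡ 1870
2826^32 ≡ 1870^2 = 3496900 ≡ 3824
2826^64 ≡ 3824^2 = 14622976 ≡ 529
2826^128 ≡ 529^2 = 279841 ≡ 2857
2826^256 ≡ 2857^2 = 8162449 ≡ 2962
2826^512 ≡ 2962^2 = 8773444 ≡ 2284
2826^1024 ≡ 2284^2 = 5216656 ≡ 124
1445 = 1024 + 256 + 128 + 32 + 4 + 1, so 2826^1445 ≡ 124·2962·2857·3824·1522·2826 ≡ 282 (mod 3847)
1445^2 = 2088025 ≡ 2951
1445^4 ≡ 2951^2 = 8708401 ≡ 2640
1445^8 ≡ 2640^2 = 6969600 ≡ 2683
1445^16 ≡ 2683^2 = 7198489 ≡ 752
1445^32 ≡ 752^2 = 565504 ≡ 3842
1445^64 ≡ 3842^2 = 14760964 ≡ 25
1445^128 ≡ 25^2 = 625
1445^256 ≡ 625^2 = 390625 ≡ 2078
1445^512 ≡ 2078^2 = 4318084 ≡ 1750
1445^1024 ≡ 1750^2 = 3062500 ≡ 288
1445^2048 ≡ 288^2 = 82944 ≡ 2157
2651 = 2048 + 512 + 64 + 16 + 8 + 2 + 1, so 1445^2651 ≡ 2157·1750·25·752·2683·2951·1445 ≡ 1649 (mod 3847)
282·1649 = 465018 ≡ 3378 (mod 3847)
3378 ≡ 3378 (mod 3847), so the signature is genuine.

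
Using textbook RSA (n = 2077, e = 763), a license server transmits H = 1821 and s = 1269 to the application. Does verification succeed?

s^2 ≡ 1269^2 = 1610361 ≡ 686
s^4 ≡ 686^2 = 470596 ≡ 1194
s^8 ≡ 1194^2 = 1425636 ≡ 814
s^16 ≡ 814^2 = 662596 ≡ 33
s^32 ≡ 33^2 = 1089
s^64 ≡ 1089^2 = 1185921 ≡ 2031
s^128 ≡ 2031^2 = 4124961 ≡ 39
s^256 ≡ 39^2 = 1521
s^512 ≡ 1521^2 = 2313441 ≡ 1740
763 = 512 + 128 + 64 + 32 + 16 + 8 + 2 + 1, so s^763 ≡ 1740·39·2031·1089·33·814·686·1269 ≡ 1821 (mod 2077)
1821 = H, so the signature checks out.

passes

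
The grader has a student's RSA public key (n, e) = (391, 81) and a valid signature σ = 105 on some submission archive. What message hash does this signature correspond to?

156

σ^2 ≡ 105^2 = 11025 ≡ 77
σ^4 ≡ 77^2 = 5929 ≡ 64
σ^8 ≡ 64^2 = 4096 ≡ 186
σ^16 ≡ 186^2 = 34596 ≡ 188
σ^32 ≡ 188^2 = 35344 ≡ 154
σ^64 ≡ 154^2 = 23716 ≡ 256
81 = 64 + 16 + 1, so σ^81 ≡ 256·188·105 ≡ 156 (mod 391)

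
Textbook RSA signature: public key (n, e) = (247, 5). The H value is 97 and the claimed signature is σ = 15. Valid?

yes

σ^2 ≡ 15^2 = 225
σ^4 ≡ 225^2 = 50625 ≡ 237
5 = 4 + 1, so σ^5 ≡ 237·15 ≡ 97 (mod 247)
97 = H, so the signature checks out.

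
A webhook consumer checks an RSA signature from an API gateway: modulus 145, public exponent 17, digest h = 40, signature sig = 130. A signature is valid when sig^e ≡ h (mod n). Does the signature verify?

sig^2 ≡ 130^2 = 16900 ≡ 80
sig^4 ≡ 80^2 = 6400 ≡ 20
sig^8 ≡ 20^2 = 400 ≡ 110
sig^16 ≡ 110^2 = 12100 ≡ 65
17 = 16 + 1, so sig^17 ≡ 65·130 ≡ 40 (mod 145)
sig^17 mod 145 = 40 matches h.

verifies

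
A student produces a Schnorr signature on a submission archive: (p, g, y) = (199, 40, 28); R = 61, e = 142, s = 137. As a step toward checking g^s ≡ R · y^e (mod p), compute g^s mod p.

172

40^2 = 1600 ≡ 8
40^4 ≡ 8^2 = 64
40^8 ≡ 64^2 = 4096 ≡ 116
40^16 ≡ 116^2 = 13456 ≡ 123
40^32 ≡ 123^2 = 15129 ≡ 5
40^64 ≡ 5^2 = 25
40^128 ≡ 25^2 = 625 ≡ 28
137 = 128 + 8 + 1, so 40^137 ≡ 28·116·40 ≡ 172 (mod 199)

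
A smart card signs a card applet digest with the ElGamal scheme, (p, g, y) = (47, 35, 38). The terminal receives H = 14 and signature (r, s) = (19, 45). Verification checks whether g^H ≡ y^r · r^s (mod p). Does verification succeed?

passes

Left side g^H mod p:
35^2 = 1225 ≡ 3
35^4 ≡ 3^2 = 9
35^8 ≡ 9^2 = 81 ≡ 34
14 = 8 + 4 + 2, so 35^14 ≡ 34·9·3 ≡ 25 (mod 47)
Right side y^r · r^s mod p:
38^2 = 1444 ≡ 34
38^4 ≡ 34^2 = 1156 ≡ 28
38^8 ≡ 28^2 = 784 ≡ 32
38^16 ≡ 32^2 = 1024 ≡ 37
19 = 16 + 2 + 1, so 38^19 ≡ 37·34·38 ≡ 5 (mod 47)
19^2 = 361 ≡ 32
19^4 ≡ 32^2 = 1024 ≡ 37
19^8 ≡ 37^2 = 1369 ≡ 6
19^16 ≡ 6^2 = 36
19^32 ≡ 36^2 = 1296 ≡ 27
45 = 32 + 8 + 4 + 1, so 19^45 ≡ 27·6·37·19 ≡ 5 (mod 47)
5·5 = 25 ≡ 25 (mod 47)
25 ≡ 25 (mod 47), so the signature is genuine.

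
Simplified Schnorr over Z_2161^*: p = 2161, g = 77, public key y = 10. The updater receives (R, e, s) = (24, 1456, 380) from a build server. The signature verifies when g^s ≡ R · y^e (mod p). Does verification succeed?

passes

g^s mod p:
77^380 mod 2161 = 1921
R · y^e mod p:
10^1456 mod 2161 = 2151
24·2151 = 51624 ≡ 1921 (mod 2161)
1921 ≡ 1921 (mod 2161); signature holds.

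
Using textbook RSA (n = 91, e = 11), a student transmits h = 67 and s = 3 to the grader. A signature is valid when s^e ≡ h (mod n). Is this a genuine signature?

Squares mod 91: s^1≡3, s^2≡9, s^4≡81, s^8≡9
11 = 8 + 2 + 1, so s^11 ≡ 9·9·3 ≡ 61 (mod 91)
s^11 mod 91 = 61, but h = 67.

forged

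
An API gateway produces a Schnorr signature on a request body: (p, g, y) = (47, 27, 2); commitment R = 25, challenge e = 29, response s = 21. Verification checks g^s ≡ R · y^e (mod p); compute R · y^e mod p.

2^2 = 4
2^4 ≡ 4^2 = 16
2^8 ≡ 16^2 = 256 ≡ 21
2^16 ≡ 21^2 = 441 ≡ 18
29 = 16 + 8 + 4 + 1, so 2^29 ≡ 18·21·16·2 ≡ 17 (mod 47)
R · y^e ≡ 25·17 = 425 ≡ 2 (mod 47)

2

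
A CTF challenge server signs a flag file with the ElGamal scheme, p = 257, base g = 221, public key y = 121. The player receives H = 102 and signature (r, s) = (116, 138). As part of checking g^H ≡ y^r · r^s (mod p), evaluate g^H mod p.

221^102 mod 257 = 222

222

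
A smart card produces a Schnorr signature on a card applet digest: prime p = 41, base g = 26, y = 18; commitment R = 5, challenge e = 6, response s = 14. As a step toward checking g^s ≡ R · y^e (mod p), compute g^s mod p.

8

26^2 = 676 ≡ 20
26^4 ≡ 20^2 = 400 ≡ 31
26^8 ≡ 31^2 = 961 ≡ 18
14 = 8 + 4 + 2, so 26^14 ≡ 18·31·20 ≡ 8 (mod 41)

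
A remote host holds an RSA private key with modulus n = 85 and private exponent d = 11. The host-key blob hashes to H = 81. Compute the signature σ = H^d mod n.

Squares mod 85: H^1≡81, H^2≡16, H^4≡1, H^8≡1
11 = 8 + 2 + 1, so H^11 ≡ 1·16·81 ≡ 21 (mod 85)

21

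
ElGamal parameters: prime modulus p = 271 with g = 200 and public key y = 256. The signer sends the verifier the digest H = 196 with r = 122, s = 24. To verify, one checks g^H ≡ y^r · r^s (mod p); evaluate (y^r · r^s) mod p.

256^122 mod 271 = 245
122^24 mod 271 = 55
y^r · r^s ≡ 245·55 = 13475 ≡ 196 (mod 271)

196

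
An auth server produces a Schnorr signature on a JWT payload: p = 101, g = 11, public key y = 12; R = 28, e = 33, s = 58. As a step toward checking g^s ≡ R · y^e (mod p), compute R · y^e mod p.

85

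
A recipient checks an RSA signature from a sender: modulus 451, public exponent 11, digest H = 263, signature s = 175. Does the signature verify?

Squares mod 451: s^1≡175, s^2≡408, s^4≡45, s^8≡221
11 = 8 + 2 + 1, so s^11 ≡ 221·408·175 ≡ 263 (mod 451)
263 = H, so the signature checks out.

verifies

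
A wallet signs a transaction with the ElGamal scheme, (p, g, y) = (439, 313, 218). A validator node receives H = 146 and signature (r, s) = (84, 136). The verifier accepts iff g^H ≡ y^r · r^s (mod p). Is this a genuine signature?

Left side g^H mod p:
313^146 mod 439 = 1
Right side y^r · r^s mod p:
218^84 mod 439 = 345
84^136 mod 439 = 14
345·14 = 4830 ≡ 1 (mod 439)
1 ≡ 1 (mod 439), so the signature is genuine.

genuine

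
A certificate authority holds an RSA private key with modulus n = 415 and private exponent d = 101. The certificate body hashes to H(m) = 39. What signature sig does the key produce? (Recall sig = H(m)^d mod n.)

(H(m))^2 ≡ 39^2 = 1521 ≡ 276
(H(m))^4 ≡ 276^2 = 76176 ≡ 231
(H(m))^8 ≡ 231^2 = 53361 ≡ 241
(H(m))^16 ≡ 241^2 = 58081 ≡ 396
(H(m))^32 ≡ 396^2 = 156816 ≡ 361
(H(m))^64 ≡ 361^2 = 130321 ≡ 11
101 = 64 + 32 + 4 + 1, so (H(m))^101 ≡ 11·361·231·39 ≡ 79 (mod 415)

79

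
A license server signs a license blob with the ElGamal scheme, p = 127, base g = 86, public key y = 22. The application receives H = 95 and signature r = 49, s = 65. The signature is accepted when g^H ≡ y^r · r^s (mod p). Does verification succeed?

fails

Left side g^H mod p:
86^2 = 7396 ≡ 30
86^4 ≡ 30^2 = 900 ≡ 11
86^8 ≡ 11^2 = 121
86^16 ≡ 121^2 = 14641 ≡ 36
86^32 ≡ 36^2 = 1296 ≡ 26
86^64 ≡ 26^2 = 676 ≡ 41
95 = 64 + 16 + 8 + 4 + 2 + 1, so 86^95 ≡ 41·36·121·11·30·86 ≡ 101 (mod 127)
Right side y^r · r^s mod p:
22^2 = 484 ≡ 103
22^4 ≡ 103^2 = 10609 ≡ 68
22^8 ≡ 68^2 = 4624 ≡ 52
22^16 ≡ 52^2 = 2704 ≡ 37
22^32 ≡ 37^2 = 1369 ≡ 99
49 = 32 + 16 + 1, so 22^49 ≡ 99·37·22 ≡ 68 (mod 127)
49^2 = 2401 ≡ 115
49^4 ≡ 115^2 = 13225 ≡ 17
49^8 ≡ 17^2 = 289 ≡ 35
49^16 ≡ 35^2 = 1225 ≡ 82
49^32 ≡ 82^2 = 6724 ≡ 120
49^64 ≡ 120^2 = 14400 ≡ 49
65 = 64 + 1, so 49^65 ≡ 49·49 ≡ 115 (mod 127)
68·115 = 7820 ≡ 73 (mod 127)
101 ≠ 73, so verification fails.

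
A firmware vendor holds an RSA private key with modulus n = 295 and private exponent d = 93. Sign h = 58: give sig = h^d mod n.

h^2 ≡ 58^2 = 3364 ≡ 119
h^4 ≡ 119^2 = 14161 ≡ 1
h^8 ≡ 1^2 = 1
h^16 ≡ 1^2 = 1
h^32 ≡ 1^2 = 1
h^64 ≡ 1^2 = 1
93 = 64 + 16 + 8 + 4 + 1, so h^93 ≡ 1·1·1·1·58 ≡ 58 (mod 295)

58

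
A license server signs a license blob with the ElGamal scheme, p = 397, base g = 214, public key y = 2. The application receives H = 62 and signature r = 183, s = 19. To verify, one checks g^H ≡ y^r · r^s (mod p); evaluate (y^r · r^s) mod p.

2^2 = 4
2^4 ≡ 4^2 = 16
2^8 ≡ 16^2 = 256
2^16 ≡ 256^2 = 65536 ≡ 31
2^32 ≡ 31^2 = 961 ≡ 167
2^64 ≡ 167^2 = 27889 ≡ 99
2^128 ≡ 99^2 = 9801 ≡ 273
183 = 128 + 32 + 16 + 4 + 2 + 1, so 2^183 ≡ 273·167·31·16·4·2 ≡ 128 (mod 397)
183^2 = 33489 ≡ 141
183^4 ≡ 141^2 = 19881 ≡ 31
183^8 ≡ 31^2 = 961 ≡ 167
183^16 ≡ 167^2 = 27889 ≡ 99
19 = 16 + 2 + 1, so 183^19 ≡ 99·141·183 ≡ 199 (mod 397)
y^r · r^s ≡ 128·199 = 25472 ≡ 64 (mod 397)

64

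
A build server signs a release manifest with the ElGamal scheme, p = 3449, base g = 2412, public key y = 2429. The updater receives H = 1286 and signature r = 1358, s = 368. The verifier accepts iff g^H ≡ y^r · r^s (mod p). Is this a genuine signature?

Left side g^H mod p:
2412^2 = 5817744 ≡ 2730
2412^4 ≡ 2730^2 = 7452900 ≡ 3060
2412^8 ≡ 3060^2 = 9363600 ≡ 3014
2412^16 ≡ 3014^2 = 9084196 ≡ 2979
2412^32 ≡ 2979^2 = 8874441 ≡ 164
2412^64 ≡ 164^2 = 26896 ≡ 2753
2412^128 ≡ 2753^2 = 7579009 ≡ 1556
2412^256 ≡ 1556^2 = 2421136 ≡ 3387
2412^512 ≡ 3387^2 = 11471769 ≡ 395
2412^1024 ≡ 395^2 = 156025 ≡ 820
1286 = 1024 + 256 + 4 + 2, so 2412^1286 ≡ 820·3387·3060·2730 ≡ 1923 (mod 3449)
Right side y^r · r^s mod p:
2429^2 = 5900041 ≡ 2251
2429^4 ≡ 2251^2 = 5067001 ≡ 420
2429^8 ≡ 420^2 = 176400 ≡ 501
2429^16 ≡ 501^2 = 251001 ≡ 2673
2429^32 ≡ 2673^2 = 7144929 ≡ 2050
2429^64 ≡ 2050^2 = 4202500 ≡ 1618
2429^128 ≡ 1618^2 = 2617924 ≡ 133
2429^256 ≡ 133^2 = 17689 ≡ 444
2429^512 ≡ 444^2 = 197136 ≡ 543
2429^1024 ≡ 543^2 = 294849 ≡ 1684
1358 = 1024 + 256 + 64 + 8 + 4 + 2, so 2429^1358 ≡ 1684·444·1618·501·420·2251 ≡ 794 (mod 3449)
1358^2 = 1844164 ≡ 2398
1358^4 ≡ 2398^2 = 5750404 ≡ 921
1358^8 ≡ 921^2 = 848241 ≡ 3236
1358^16 ≡ 3236^2 = 10471696 ≡ 532
1358^32 ≡ 532^2 = 283024 ≡ 206
1358^64 ≡ 206^2 = 42436 ≡ 1048
1358^128 ≡ 1048^2 = 1098304 ≡ 1522
1358^256 ≡ 1522^2 = 2316484 ≡ 2205
368 = 256 + 64 + 32 + 16, so 1358^368 ≡ 2205·1048·206·532 ≡ 2587 (mod 3449)
794·2587 = 2054078 ≡ 1923 (mod 3449)
1923 ≡ 1923 (mod 3449), so the signature is genuine.

genuine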